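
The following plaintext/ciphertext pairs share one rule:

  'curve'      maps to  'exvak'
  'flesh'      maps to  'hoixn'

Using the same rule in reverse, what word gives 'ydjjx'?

wafer

Letter i (0-indexed) is shifted by i+2, so successive shifts are 2, 3, 4, ….
Undoing it on ydjjx: y−2=w, d−3=a, j−4=f, j−5=e, x−6=r.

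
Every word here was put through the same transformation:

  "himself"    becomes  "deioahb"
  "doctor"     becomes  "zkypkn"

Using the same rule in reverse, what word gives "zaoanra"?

Compare letters: h→d is +22, i→e is +22, m→i is +22 — a constant shift. Every letter moves 22 places later in the alphabet, wrapping around z→a.
Decoding zaoanra: z−22=d, a−22=e, o−22=s, a−22=e, n−22=r, r−22=v, a−22=e.

deserve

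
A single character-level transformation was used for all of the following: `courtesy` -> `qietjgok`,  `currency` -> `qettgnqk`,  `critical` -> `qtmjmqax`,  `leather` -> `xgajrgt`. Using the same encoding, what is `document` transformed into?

Each letter's alphabet position (a=0..z=25) is mapped through 21·x+0 mod 26 — an affine cipher.
On document: d(3)→21·3+0≡11=l; o(14)→21·14+0≡8=i; c(2)→21·2+0≡16=q; u(20)→21·20+0≡4=e; m(12)→21·12+0≡18=s; e(4)→21·4+0≡6=g; n(13)→21·13+0≡13=n; t(19)→21·19+0≡9=j (all mod 26).

liqesgnj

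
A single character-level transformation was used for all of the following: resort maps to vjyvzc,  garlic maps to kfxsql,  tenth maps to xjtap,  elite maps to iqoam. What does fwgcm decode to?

In resort: r→v is +4, e→j is +5, s→y is +6, o→v is +7 — the shift increases by 1 each position. Each letter shifts forward by (position + 4), i.e. 4, 5, 6, … — the shift grows by one for each successive letter.
Undoing it on fwgcm: f−4=b, w−5=r, g−6=a, c−7=v, m−8=e.

brave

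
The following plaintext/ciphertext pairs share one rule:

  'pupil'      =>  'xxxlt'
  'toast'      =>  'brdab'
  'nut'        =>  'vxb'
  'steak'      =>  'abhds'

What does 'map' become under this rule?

udx

The shift depends on letter class: consonant p→x is +8, but vowel u→x is +3. The rule splits by letter class: vowels +3, consonants +8.
Applying it to map: m(cons)+8=u, a(vowel)+3=d, p(cons)+8=x.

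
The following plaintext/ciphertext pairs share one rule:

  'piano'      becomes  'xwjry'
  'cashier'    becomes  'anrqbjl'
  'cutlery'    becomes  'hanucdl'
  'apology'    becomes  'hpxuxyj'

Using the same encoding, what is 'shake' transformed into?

ntjqb

Read the word backwards and shift each letter +9.
Applying it to shake: reverse → ekahs; then shift: e+9=n, k+9=t, a+9=j, h+9=q, s+9=b.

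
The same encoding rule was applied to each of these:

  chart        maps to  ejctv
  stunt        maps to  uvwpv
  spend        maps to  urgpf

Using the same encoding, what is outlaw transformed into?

Every letter moves 2 places later in the alphabet, wrapping around z→a.
On outlaw: o+2=q, u+2=w, t+2=v, l+2=n, a+2=c, w+2=y.

qwvncy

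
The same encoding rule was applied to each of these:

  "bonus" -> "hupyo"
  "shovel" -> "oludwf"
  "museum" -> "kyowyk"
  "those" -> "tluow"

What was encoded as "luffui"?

hollow

b(1)→h(7) and o(14)→u(20) fit y≡5x+2 (mod 26); the inverse of 5 mod 26 is 21. Treating letters as 0–25, the rule is x ↦ 5x + 2 (mod 26).
Undoing it on luffui: l(11)→21·(11−2)≡7=h; u(20)→21·(20−2)≡14=o; f(5)→21·(5−2)≡11=l; f(5)→21·(5−2)≡11=l; u(20)→21·(20−2)≡14=o; i(8)→21·(8−2)≡22=w (all mod 26).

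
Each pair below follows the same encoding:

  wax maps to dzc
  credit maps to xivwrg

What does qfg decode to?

Letters are reflected about the middle of the alphabet (position → 25−position): Atbash.
Decoding qfg: q↔j, f↔u, g↔t.

jut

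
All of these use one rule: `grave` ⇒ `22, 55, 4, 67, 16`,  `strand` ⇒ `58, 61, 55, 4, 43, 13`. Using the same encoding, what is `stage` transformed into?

58, 61, 4, 22, 16

With a=1..z=26, the number is 3·pos + 1.
Applying it to stage: s=19→58, t=20→61, a=1→4, g=7→22, e=5→16.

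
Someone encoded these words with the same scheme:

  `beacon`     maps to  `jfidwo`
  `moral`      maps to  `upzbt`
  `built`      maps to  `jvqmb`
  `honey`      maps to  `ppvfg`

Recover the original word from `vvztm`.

nurse

Shifts by position in beacon: pos 0: b→j (+8), pos 1: e→f (+1), pos 2: a→i (+8), pos 3: c→d (+1) — repeating every 2. The shifts repeat in a cycle of length 2: positions 0,1,… shift by +8, +1, then the pattern repeats.
Undoing it on vvztm: v−8=n, v−1=u, z−8=r, t−1=s, m−8=e.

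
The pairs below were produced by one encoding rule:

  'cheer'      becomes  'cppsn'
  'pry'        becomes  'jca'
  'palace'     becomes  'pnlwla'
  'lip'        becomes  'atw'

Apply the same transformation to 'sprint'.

The output letters match the input read backwards, each shifted +11: cheer reversed is reehc. Read the word backwards and shift each letter +11.
For sprint: reverse → tnirps; then shift: t+11=e, n+11=y, i+11=t, r+11=c, p+11=a, s+11=d.

eytcad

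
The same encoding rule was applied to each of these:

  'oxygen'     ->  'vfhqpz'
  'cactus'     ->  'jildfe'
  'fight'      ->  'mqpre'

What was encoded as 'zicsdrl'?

The shift increases by 1 at each position, starting from +7: 7, 8, 9, ….
Reversing it on zicsdrl: z−7=s, i−8=a, c−9=t, s−10=i, d−11=s, r−12=f, l−13=y.

satisfy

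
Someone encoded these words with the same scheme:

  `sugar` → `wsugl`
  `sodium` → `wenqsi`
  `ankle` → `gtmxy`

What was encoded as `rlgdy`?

brave

s(18)→w(22) and u(20)→s(18) fit y≡11x+6 (mod 26); the inverse of 11 mod 26 is 19. Each letter's alphabet position (a=0..z=25) is mapped through 11·x+6 mod 26 — an affine cipher.
Reversing it on rlgdy: r(17)→19·(17−6)≡1=b; l(11)→19·(11−6)≡17=r; g(6)→19·(6−6)≡0=a; d(3)→19·(3−6)≡21=v; y(24)→19·(24−6)≡4=e (all mod 26).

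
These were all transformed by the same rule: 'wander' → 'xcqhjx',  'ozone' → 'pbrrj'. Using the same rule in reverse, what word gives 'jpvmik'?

In wander: w→x is +1, a→c is +2, n→q is +3, d→h is +4 — the shift increases by 1 each position. Letter i (0-indexed) is shifted by i+1, so successive shifts are 1, 2, 3, ….
Decoding jpvmik: j−1=i, p−2=n, v−3=s, m−4=i, i−5=d, k−6=e.

inside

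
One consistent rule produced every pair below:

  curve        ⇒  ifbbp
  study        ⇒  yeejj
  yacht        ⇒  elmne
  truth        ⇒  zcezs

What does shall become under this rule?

A repeating key of period 3 is used — shifts +6, +11, +10 over and over.
On shall: s+6=y, h+11=s, a+10=k, l+6=r, l+11=w.

yskrw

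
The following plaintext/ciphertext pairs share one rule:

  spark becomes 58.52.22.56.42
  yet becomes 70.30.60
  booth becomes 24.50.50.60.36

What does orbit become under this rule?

50.56.24.38.60

With a=1..z=26, the number is 2·pos + 20.
Applying it to orbit: o=15→50, r=18→56, b=2→24, i=9→38, t=20→60.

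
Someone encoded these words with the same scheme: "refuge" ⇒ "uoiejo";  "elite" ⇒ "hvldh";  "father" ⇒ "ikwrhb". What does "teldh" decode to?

Shifts by position in refuge: pos 0: r→u (+3), pos 1: e→o (+10), pos 2: f→i (+3), pos 3: u→e (+10) — repeating every 2. The shifts repeat in a cycle of length 2: positions 0,1,… shift by +3, +10, then the pattern repeats.
Undoing it on teldh: t−3=q, e−10=u, l−3=i, d−10=t, h−3=e.

quite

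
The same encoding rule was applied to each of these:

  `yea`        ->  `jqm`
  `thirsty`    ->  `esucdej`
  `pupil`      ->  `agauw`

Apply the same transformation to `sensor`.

dqydac

The shift depends on letter class: consonant y→j is +11, but vowel e→q is +12. Two shifts are in play — +12 for a/e/i/o/u, +11 for every other letter.
Applying it to sensor: s(cons)+11=d, e(vowel)+12=q, n(cons)+11=y, s(cons)+11=d, o(vowel)+12=a, r(cons)+11=c.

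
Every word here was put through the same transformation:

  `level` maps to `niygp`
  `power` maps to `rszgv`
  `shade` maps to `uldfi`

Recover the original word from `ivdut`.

grasp

Shifts by position in level: pos 0: l→n (+2), pos 1: e→i (+4), pos 2: v→y (+3), pos 3: e→g (+2), pos 4: l→p (+4) — repeating every 3. It's a Vigenère-style cipher with numeric key [2,4,3]: position i shifts by key[i mod 3].
Reversing it on ivdut: i−2=g, v−4=r, d−3=a, u−2=s, t−4=p.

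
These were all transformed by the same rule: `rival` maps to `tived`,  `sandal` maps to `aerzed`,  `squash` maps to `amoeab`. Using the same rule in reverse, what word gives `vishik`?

Treating letters as 0–25, the rule is x ↦ 7x + 4 (mod 26).
Reversing it on vishik: v(21)→15·(21−4)≡21=v; i(8)→15·(8−4)≡8=i; s(18)→15·(18−4)≡2=c; h(7)→15·(7−4)≡19=t; i(8)→15·(8−4)≡8=i; k(10)→15·(10−4)≡12=m (all mod 26).

victim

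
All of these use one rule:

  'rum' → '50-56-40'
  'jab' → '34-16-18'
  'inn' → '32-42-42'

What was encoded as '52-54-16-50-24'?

stare

Each letter becomes 2×(its alphabet position, a=1..z=26) + 14.
Reversing it on 52-54-16-50-24: 52→(52−14)÷2=19=s, 54→(54−14)÷2=20=t, 16→(16−14)÷2=1=a, 50→(50−14)÷2=18=r, 24→(24−14)÷2=5=e.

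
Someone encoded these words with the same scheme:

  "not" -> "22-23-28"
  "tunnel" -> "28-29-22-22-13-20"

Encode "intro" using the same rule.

17-22-28-26-23

n is letter #14 and maps to 22: an offset of 8. The number is (letter's place in the alphabet, a=1) + 8.
For intro: i=9→17, n=14→22, t=20→28, r=18→26, o=15→23.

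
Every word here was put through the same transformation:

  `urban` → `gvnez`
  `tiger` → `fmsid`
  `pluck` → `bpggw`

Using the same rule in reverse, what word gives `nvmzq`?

Shifts by position in urban: pos 0: u→g (+12), pos 1: r→v (+4), pos 2: b→n (+12), pos 3: a→e (+4) — repeating every 2. It's a Vigenère-style cipher with numeric key [12,4]: position i shifts by key[i mod 2].
Reversing it on nvmzq: n−12=b, v−4=r, m−12=a, z−4=v, q−12=e.

brave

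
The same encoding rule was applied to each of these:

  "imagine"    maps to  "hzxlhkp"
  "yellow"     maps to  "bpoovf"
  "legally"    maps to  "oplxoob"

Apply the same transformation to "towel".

yvfpo

Each letter's alphabet position (a=0..z=25) is mapped through 11·x+23 mod 26 — an affine cipher.
On towel: t(19)→11·19+23≡24=y; o(14)→11·14+23≡21=v; w(22)→11·22+23≡5=f; e(4)→11·4+23≡15=p; l(11)→11·11+23≡14=o (all mod 26).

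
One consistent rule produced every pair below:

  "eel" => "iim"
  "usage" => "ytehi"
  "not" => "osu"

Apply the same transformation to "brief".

Vowels shift forward by 4 and consonants shift forward by 1.
For brief: b(cons)+1=c, r(cons)+1=s, i(vowel)+4=m, e(vowel)+4=i, f(cons)+1=g.

csmig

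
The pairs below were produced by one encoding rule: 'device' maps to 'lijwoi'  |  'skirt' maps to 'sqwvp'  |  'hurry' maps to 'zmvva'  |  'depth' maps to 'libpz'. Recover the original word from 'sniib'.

sleep

d(3)→l(11) and e(4)→i(8) fit y≡23x+20 (mod 26); the inverse of 23 mod 26 is 17. Treating letters as 0–25, the rule is x ↦ 23x + 20 (mod 26).
Reversing it on sniib: s(18)→17·(18−20)≡18=s; n(13)→17·(13−20)≡11=l; i(8)→17·(8−20)≡4=e; i(8)→17·(8−20)≡4=e; b(1)→17·(1−20)≡15=p (all mod 26).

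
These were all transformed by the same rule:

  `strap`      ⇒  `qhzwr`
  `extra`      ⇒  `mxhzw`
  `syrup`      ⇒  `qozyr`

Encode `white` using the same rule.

s(18)→q(16) and t(19)→h(7) fit y≡17x+22 (mod 26); the inverse of 17 mod 26 is 23. This is an affine cipher: with a=0,…,z=25, each position x becomes (17x+22) mod 26.
Applying it to white: w(22)→17·22+22≡6=g; h(7)→17·7+22≡11=l; i(8)→17·8+22≡2=c; t(19)→17·19+22≡7=h; e(4)→17·4+22≡12=m (all mod 26).

glchm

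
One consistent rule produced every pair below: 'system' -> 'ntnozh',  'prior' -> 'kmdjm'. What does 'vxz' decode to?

ace

Compare letters: s→n is +21, y→t is +21, s→n is +21 — a constant shift. This is a Caesar cipher with shift 21.
Decoding vxz: v−21=a, x−21=c, z−21=e.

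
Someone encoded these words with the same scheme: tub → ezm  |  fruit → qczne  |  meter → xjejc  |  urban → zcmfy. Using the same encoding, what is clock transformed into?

The shift depends on letter class: consonant t→e is +11, but vowel u→z is +5. Vowels shift forward by 5 and consonants shift forward by 11.
On clock: c(cons)+11=n, l(cons)+11=w, o(vowel)+5=t, c(cons)+11=n, k(cons)+11=v.

nwtnv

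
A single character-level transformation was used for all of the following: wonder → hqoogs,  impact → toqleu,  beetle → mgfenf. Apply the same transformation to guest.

A repeating key of period 3 is used — shifts +11, +2, +1 over and over.
Applying it to guest: g+11=r, u+2=w, e+1=f, s+11=d, t+2=v.

rwfdv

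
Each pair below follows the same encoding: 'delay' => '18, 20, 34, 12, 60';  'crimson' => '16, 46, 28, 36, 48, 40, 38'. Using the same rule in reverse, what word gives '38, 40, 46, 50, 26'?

d(#4)→18 and e(#5)→20: differences scale by 2, so n = 2·pos + 10. The formula is n = 2×(alphabet index, a=1) + 10.
Undoing it on 38, 40, 46, 50, 26: 38→(38−10)÷2=14=n, 40→(40−10)÷2=15=o, 46→(46−10)÷2=18=r, 50→(50−10)÷2=20=t, 26→(26−10)÷2=8=h.

north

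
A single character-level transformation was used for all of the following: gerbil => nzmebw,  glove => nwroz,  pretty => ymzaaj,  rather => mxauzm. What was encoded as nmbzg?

g(6)→n(13) and e(4)→z(25) fit y≡7x+23 (mod 26); the inverse of 7 mod 26 is 15. Each letter's alphabet position (a=0..z=25) is mapped through 7·x+23 mod 26 — an affine cipher.
Decoding nmbzg: n(13)→15·(13−23)≡6=g; m(12)→15·(12−23)≡17=r; b(1)→15·(1−23)≡8=i; z(25)→15·(25−23)≡4=e; g(6)→15·(6−23)≡5=f (all mod 26).

grief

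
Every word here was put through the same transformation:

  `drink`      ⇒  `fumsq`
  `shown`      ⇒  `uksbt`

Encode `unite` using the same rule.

wqmyk

Each letter shifts forward by (position + 2), i.e. 2, 3, 4, … — the shift grows by one for each successive letter.
On unite: u+2=w, n+3=q, i+4=m, t+5=y, e+6=k.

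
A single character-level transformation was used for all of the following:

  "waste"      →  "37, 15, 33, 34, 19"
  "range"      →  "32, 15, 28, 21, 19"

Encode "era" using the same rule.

w is letter #23 and maps to 37: an offset of 14. Letters become their 1-based position plus 14 (so a→15, b→16, …).
Applying it to era: e=5→19, r=18→32, a=1→15.

19, 32, 15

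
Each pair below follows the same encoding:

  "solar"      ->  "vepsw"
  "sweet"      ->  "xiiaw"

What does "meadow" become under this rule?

asheiq

The output letters match the input read backwards, each shifted +4: solar reversed is ralos. Read the word backwards and shift each letter +4.
For meadow: reverse → wodaem; then shift: w+4=a, o+4=s, d+4=h, a+4=e, e+4=i, m+4=q.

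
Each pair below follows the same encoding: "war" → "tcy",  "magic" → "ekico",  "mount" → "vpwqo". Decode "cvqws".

The output letters match the input read backwards, each shifted +2: war reversed is raw. Two steps: reverse the string, then apply a Caesar shift of +2.
Decoding cvqws: shift back: c−2=a, v−2=t, q−2=o, w−2=u, s−2=q → atouq; then reverse → quota.

quota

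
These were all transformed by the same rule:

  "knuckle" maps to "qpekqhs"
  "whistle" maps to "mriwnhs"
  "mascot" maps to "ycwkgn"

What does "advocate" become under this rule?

cbvgkcns

k(10)→q(16) and n(13)→p(15) fit y≡17x+2 (mod 26); the inverse of 17 mod 26 is 23. Each letter's alphabet position (a=0..z=25) is mapped through 17·x+2 mod 26 — an affine cipher.
On advocate: a(0)→17·0+2≡2=c; d(3)→17·3+2≡1=b; v(21)→17·21+2≡21=v; o(14)→17·14+2≡6=g; c(2)→17·2+2≡10=k; a(0)→17·0+2≡2=c; t(19)→17·19+2≡13=n; e(4)→17·4+2≡18=s (all mod 26).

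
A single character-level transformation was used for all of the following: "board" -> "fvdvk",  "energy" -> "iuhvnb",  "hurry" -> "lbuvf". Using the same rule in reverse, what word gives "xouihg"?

thread

A repeating key of period 3 is used — shifts +4, +7, +3 over and over.
Reversing it on xouihg: x−4=t, o−7=h, u−3=r, i−4=e, h−7=a, g−3=d.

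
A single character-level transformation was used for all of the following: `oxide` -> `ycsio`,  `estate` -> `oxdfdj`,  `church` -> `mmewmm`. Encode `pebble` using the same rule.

Shifts by position in oxide: pos 0: o→y (+10), pos 1: x→c (+5), pos 2: i→s (+10), pos 3: d→i (+5) — repeating every 2. It's a Vigenère-style cipher with numeric key [10,5]: position i shifts by key[i mod 2].
Applying it to pebble: p+10=z, e+5=j, b+10=l, b+5=g, l+10=v, e+5=j.

zjlgvj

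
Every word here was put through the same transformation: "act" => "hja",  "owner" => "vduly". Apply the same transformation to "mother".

tvaoly

Compare letters: a→h is +7, c→j is +7, t→a is +7 — a constant shift. This is a Caesar cipher with shift 7.
On mother: m+7=t, o+7=v, t+7=a, h+7=o, e+7=l, r+7=y.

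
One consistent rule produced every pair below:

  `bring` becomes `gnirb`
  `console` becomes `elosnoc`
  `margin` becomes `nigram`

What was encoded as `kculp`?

The output letters match the input read backwards: bring reversed is gnirb. The word is simply reversed.
Undoing it on kculp: then reverse → pluck.

pluck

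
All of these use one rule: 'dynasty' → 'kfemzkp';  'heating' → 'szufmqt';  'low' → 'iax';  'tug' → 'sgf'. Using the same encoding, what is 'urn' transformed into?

zdg

The output letters match the input read backwards, each shifted +12: dynasty reversed is ytsanyd. Read the word backwards and shift each letter +12.
On urn: reverse → nru; then shift: n+12=z, r+12=d, u+12=g.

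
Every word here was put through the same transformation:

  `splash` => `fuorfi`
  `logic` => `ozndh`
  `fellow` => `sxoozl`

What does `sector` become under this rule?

s(18)→f(5) and p(15)→u(20) fit y≡21x+17 (mod 26); the inverse of 21 mod 26 is 5. Treating letters as 0–25, the rule is x ↦ 21x + 17 (mod 26).
On sector: s(18)→21·18+17≡5=f; e(4)→21·4+17≡23=x; c(2)→21·2+17≡7=h; t(19)→21·19+17≡0=a; o(14)→21·14+17≡25=z; r(17)→21·17+17≡10=k (all mod 26).

fxhazk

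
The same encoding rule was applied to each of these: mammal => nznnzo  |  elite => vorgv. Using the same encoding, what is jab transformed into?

qzy

Each pair mirrors across the alphabet (m↔n, a↔z, m↔n): positions sum to 25. Each letter is replaced by its mirror in the alphabet: a↔z, b↔y, c↔x, and so on (the Atbash cipher).
For jab: j↔q, a↔z, b↔y.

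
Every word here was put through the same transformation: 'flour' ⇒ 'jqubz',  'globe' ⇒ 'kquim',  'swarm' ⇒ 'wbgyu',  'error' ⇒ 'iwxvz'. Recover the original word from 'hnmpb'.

In flour: f→j is +4, l→q is +5, o→u is +6, u→b is +7 — the shift increases by 1 each position. Each letter shifts forward by (position + 4), i.e. 4, 5, 6, … — the shift grows by one for each successive letter.
Reversing it on hnmpb: h−4=d, n−5=i, m−6=g, p−7=i, b−8=t.

digit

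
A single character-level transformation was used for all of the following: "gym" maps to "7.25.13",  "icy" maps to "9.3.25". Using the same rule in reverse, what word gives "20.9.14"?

tin

g is letter #7 and maps to 7: an offset of 0. Each letter is replaced by its alphabet position (a=1, b=2, …, z=26).
Decoding 20.9.14: 20=t, 9=i, 14=n.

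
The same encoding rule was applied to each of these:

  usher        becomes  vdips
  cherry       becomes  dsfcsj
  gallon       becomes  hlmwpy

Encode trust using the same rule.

ucvdu

Shifts by position in usher: pos 0: u→v (+1), pos 1: s→d (+11), pos 2: h→i (+1), pos 3: e→p (+11) — repeating every 2. A repeating key of period 2 is used — shifts +1, +11 over and over.
For trust: t+1=u, r+11=c, u+1=v, s+11=d, t+1=u.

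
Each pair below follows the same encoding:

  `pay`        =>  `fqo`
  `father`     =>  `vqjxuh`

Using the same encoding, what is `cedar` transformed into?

Each letter is shifted forward by 16 in the alphabet (a Caesar shift of +16).
Applying it to cedar: c+16=s, e+16=u, d+16=t, a+16=q, r+16=h.

sutqh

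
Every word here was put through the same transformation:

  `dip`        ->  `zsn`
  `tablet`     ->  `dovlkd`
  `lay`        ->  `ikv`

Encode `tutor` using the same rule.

The output letters match the input read backwards, each shifted +10: dip reversed is pid. The word is reversed, then every letter is shifted forward by 10.
On tutor: reverse → rotut; then shift: r+10=b, o+10=y, t+10=d, u+10=e, t+10=d.

byded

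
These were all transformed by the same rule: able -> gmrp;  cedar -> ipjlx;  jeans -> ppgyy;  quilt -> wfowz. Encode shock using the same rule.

ysunq

Shifts by position in able: pos 0: a→g (+6), pos 1: b→m (+11), pos 2: l→r (+6), pos 3: e→p (+11) — repeating every 2. It's a Vigenère-style cipher with numeric key [6,11]: position i shifts by key[i mod 2].
Applying it to shock: s+6=y, h+11=s, o+6=u, c+11=n, k+6=q.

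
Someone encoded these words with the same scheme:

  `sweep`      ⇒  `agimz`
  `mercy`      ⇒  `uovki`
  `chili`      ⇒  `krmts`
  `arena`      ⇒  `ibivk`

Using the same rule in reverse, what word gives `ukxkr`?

match

Shifts by position in sweep: pos 0: s→a (+8), pos 1: w→g (+10), pos 2: e→i (+4), pos 3: e→m (+8), pos 4: p→z (+10) — repeating every 3. It's a Vigenère-style cipher with numeric key [8,10,4]: position i shifts by key[i mod 3].
Decoding ukxkr: u−8=m, k−10=a, x−4=t, k−8=c, r−10=h.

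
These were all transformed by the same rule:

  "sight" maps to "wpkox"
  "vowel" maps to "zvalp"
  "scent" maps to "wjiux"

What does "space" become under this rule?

Shifts by position in sight: pos 0: s→w (+4), pos 1: i→p (+7), pos 2: g→k (+4), pos 3: h→o (+7) — repeating every 2. The shifts repeat in a cycle of length 2: positions 0,1,… shift by +4, +7, then the pattern repeats.
Applying it to space: s+4=w, p+7=w, a+4=e, c+7=j, e+4=i.

wweji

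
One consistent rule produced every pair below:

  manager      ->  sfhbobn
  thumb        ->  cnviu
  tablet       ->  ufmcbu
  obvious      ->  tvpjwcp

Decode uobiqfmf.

The word is reversed, then every letter is shifted forward by 1.
Reversing it on uobiqfmf: shift back: u−1=t, o−1=n, b−1=a, i−1=h, q−1=p, f−1=e, m−1=l, f−1=e → tnahpele; then reverse → elephant.

elephant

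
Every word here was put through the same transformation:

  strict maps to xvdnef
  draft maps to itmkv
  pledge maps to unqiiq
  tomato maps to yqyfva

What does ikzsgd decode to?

dinner

Shifts by position in strict: pos 0: s→x (+5), pos 1: t→v (+2), pos 2: r→d (+12), pos 3: i→n (+5), pos 4: c→e (+2), pos 5: t→f (+12) — repeating every 3. A repeating key of period 3 is used — shifts +5, +2, +12 over and over.
Decoding ikzsgd: i−5=d, k−2=i, z−12=n, s−5=n, g−2=e, d−12=r.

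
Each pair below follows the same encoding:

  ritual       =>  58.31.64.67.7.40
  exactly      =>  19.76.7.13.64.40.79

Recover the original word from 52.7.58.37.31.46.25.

parking

The formula is n = 3×(alphabet index, a=1) + 4.
Decoding 52.7.58.37.31.46.25: 52→(52−4)÷3=16=p, 7→(7−4)÷3=1=a, 58→(58−4)÷3=18=r, 37→(37−4)÷3=11=k, 31→(31−4)÷3=9=i, 46→(46−4)÷3=14=n, 25→(25−4)÷3=7=g.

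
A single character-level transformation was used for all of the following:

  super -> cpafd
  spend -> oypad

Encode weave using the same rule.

pglph

The output letters match the input read backwards, each shifted +11: super reversed is repus. Two steps: reverse the string, then apply a Caesar shift of +11.
For weave: reverse → evaew; then shift: e+11=p, v+11=g, a+11=l, e+11=p, w+11=h.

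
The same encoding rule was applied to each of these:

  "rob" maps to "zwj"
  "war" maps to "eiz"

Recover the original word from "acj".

Compare letters: r→z is +8, o→w is +8, b→j is +8 — a constant shift. Every letter moves 8 places later in the alphabet, wrapping around z→a.
Decoding acj: a−8=s, c−8=u, j−8=b.

sub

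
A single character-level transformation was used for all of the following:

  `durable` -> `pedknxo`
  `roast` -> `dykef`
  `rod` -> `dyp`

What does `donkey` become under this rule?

pyzwok

Two shifts are in play — +10 for a/e/i/o/u, +12 for every other letter.
Applying it to donkey: d(cons)+12=p, o(vowel)+10=y, n(cons)+12=z, k(cons)+12=w, e(vowel)+10=o, y(cons)+12=k.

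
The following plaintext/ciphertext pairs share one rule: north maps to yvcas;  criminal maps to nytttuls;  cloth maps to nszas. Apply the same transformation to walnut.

Shifts by position in north: pos 0: n→y (+11), pos 1: o→v (+7), pos 2: r→c (+11), pos 3: t→a (+7) — repeating every 2. It's a Vigenère-style cipher with numeric key [11,7]: position i shifts by key[i mod 2].
For walnut: w+11=h, a+7=h, l+11=w, n+7=u, u+11=f, t+7=a.

hhwufa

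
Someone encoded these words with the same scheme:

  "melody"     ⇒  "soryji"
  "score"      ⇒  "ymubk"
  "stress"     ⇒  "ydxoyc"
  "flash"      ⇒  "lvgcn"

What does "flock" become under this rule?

Shifts by position in melody: pos 0: m→s (+6), pos 1: e→o (+10), pos 2: l→r (+6), pos 3: o→y (+10) — repeating every 2. It's a Vigenère-style cipher with numeric key [6,10]: position i shifts by key[i mod 2].
For flock: f+6=l, l+10=v, o+6=u, c+10=m, k+6=q.

lvumq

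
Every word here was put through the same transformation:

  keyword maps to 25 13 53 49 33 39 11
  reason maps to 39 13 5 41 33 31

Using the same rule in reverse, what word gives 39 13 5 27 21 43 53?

reality

k(#11)→25 and e(#5)→13: differences scale by 2, so n = 2·pos + 3. Each letter becomes 2×(its alphabet position, a=1..z=26) + 3.
Undoing it on 39 13 5 27 21 43 53: 39→(39−3)÷2=18=r, 13→(13−3)÷2=5=e, 5→(5−3)÷2=1=a, 27→(27−3)÷2=12=l, 21→(21−3)÷2=9=i, 43→(43−3)÷2=20=t, 53→(53−3)÷2=25=y.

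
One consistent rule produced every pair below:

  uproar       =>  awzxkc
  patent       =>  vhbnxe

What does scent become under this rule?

In uproar: u→a is +6, p→w is +7, r→z is +8, o→x is +9 — the shift increases by 1 each position. Each letter shifts forward by (position + 6), i.e. 6, 7, 8, … — the shift grows by one for each successive letter.
For scent: s+6=y, c+7=j, e+8=m, n+9=w, t+10=d.

yjmwd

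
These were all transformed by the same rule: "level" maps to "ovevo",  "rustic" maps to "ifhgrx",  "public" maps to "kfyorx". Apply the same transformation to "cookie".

Each letter is replaced by its mirror in the alphabet: a↔z, b↔y, c↔x, and so on (the Atbash cipher).
Applying it to cookie: c↔x, o↔l, o↔l, k↔p, i↔r, e↔v.

xllprv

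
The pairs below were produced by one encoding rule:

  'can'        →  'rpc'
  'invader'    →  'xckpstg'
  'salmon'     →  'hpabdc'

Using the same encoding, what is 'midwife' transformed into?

bxslxut

Compare letters: c→r is +15, a→p is +15, n→c is +15 — a constant shift. This is a Caesar cipher with shift 15.
On midwife: m+15=b, i+15=x, d+15=s, w+15=l, i+15=x, f+15=u, e+15=t.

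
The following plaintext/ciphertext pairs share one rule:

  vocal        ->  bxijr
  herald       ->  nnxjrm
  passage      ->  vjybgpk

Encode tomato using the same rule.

zxsjzx

Shifts by position in vocal: pos 0: v→b (+6), pos 1: o→x (+9), pos 2: c→i (+6), pos 3: a→j (+9) — repeating every 2. A repeating key of period 2 is used — shifts +6, +9 over and over.
For tomato: t+6=z, o+9=x, m+6=s, a+9=j, t+6=z, o+9=x.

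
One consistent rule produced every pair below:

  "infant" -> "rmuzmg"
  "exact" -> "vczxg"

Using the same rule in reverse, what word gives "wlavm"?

dozen

Each pair mirrors across the alphabet (i↔r, n↔m, f↔u): positions sum to 25. This is the alphabet-reversal cipher (Atbash): a becomes z, b becomes y, etc.
Reversing it on wlavm: w↔d, l↔o, a↔z, v↔e, m↔n.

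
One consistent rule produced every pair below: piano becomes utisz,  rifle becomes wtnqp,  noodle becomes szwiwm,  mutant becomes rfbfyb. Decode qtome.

light

Shifts by position in piano: pos 0: p→u (+5), pos 1: i→t (+11), pos 2: a→i (+8), pos 3: n→s (+5), pos 4: o→z (+11) — repeating every 3. A repeating key of period 3 is used — shifts +5, +11, +8 over and over.
Reversing it on qtome: q−5=l, t−11=i, o−8=g, m−5=h, e−11=t.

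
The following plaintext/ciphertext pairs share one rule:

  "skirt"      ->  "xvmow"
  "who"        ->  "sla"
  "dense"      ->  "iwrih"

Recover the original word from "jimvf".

The output letters match the input read backwards, each shifted +4: skirt reversed is triks. Two steps: reverse the string, then apply a Caesar shift of +4.
Undoing it on jimvf: shift back: j−4=f, i−4=e, m−4=i, v−4=r, f−4=b → feirb; then reverse → brief.

brief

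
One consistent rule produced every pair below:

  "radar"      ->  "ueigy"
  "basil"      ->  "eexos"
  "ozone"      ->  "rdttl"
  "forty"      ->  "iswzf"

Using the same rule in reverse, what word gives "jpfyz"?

Each letter shifts forward by (position + 3), i.e. 3, 4, 5, … — the shift grows by one for each successive letter.
Reversing it on jpfyz: j−3=g, p−4=l, f−5=a, y−6=s, z−7=s.

glass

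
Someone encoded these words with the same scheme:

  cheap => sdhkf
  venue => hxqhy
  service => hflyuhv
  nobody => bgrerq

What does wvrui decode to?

The output letters match the input read backwards, each shifted +3: cheap reversed is paehc. Read the word backwards and shift each letter +3.
Reversing it on wvrui: shift back: w−3=t, v−3=s, r−3=o, u−3=r, i−3=f → tsorf; then reverse → frost.

frost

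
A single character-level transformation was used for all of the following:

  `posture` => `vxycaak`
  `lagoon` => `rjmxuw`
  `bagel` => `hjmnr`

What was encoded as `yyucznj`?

Shifts by position in posture: pos 0: p→v (+6), pos 1: o→x (+9), pos 2: s→y (+6), pos 3: t→c (+9) — repeating every 2. A repeating key of period 2 is used — shifts +6, +9 over and over.
Reversing it on yyucznj: y−6=s, y−9=p, u−6=o, c−9=t, z−6=t, n−9=e, j−6=d.

spotted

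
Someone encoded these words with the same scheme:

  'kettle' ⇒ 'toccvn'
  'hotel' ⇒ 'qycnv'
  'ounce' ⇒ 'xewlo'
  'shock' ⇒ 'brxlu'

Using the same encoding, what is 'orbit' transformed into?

It's a Vigenère-style cipher with numeric key [9,10,9]: position i shifts by key[i mod 3].
On orbit: o+9=x, r+10=b, b+9=k, i+9=r, t+10=d.

xbkrd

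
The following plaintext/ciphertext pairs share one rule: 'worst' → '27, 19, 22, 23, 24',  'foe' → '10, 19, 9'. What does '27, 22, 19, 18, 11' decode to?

wrong

w is letter #23 and maps to 27: an offset of 4. Each letter is replaced by its alphabet position (a=1..z=26) + 4.
Reversing it on 27, 22, 19, 18, 11: 27→(27−4)÷1=23=w, 22→(22−4)÷1=18=r, 19→(19−4)÷1=15=o, 18→(18−4)÷1=14=n, 11→(11−4)÷1=7=g.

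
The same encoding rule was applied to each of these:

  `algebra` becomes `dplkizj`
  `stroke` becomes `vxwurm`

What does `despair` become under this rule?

gixvhqa

In algebra: a→d is +3, l→p is +4, g→l is +5, e→k is +6 — the shift increases by 1 each position. Letter i (0-indexed) is shifted by i+3, so successive shifts are 3, 4, 5, ….
On despair: d+3=g, e+4=i, s+5=x, p+6=v, a+7=h, i+8=q, r+9=a.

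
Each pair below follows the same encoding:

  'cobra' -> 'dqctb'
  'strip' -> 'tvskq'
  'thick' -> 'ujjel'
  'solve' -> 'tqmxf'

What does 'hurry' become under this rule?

iwstz

Shifts by position in cobra: pos 0: c→d (+1), pos 1: o→q (+2), pos 2: b→c (+1), pos 3: r→t (+2) — repeating every 2. A repeating key of period 2 is used — shifts +1, +2 over and over.
Applying it to hurry: h+1=i, u+2=w, r+1=s, r+2=t, y+1=z.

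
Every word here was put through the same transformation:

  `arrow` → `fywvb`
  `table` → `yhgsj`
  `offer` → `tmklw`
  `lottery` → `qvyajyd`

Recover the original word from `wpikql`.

riddle

Shifts by position in arrow: pos 0: a→f (+5), pos 1: r→y (+7), pos 2: r→w (+5), pos 3: o→v (+7) — repeating every 2. It's a Vigenère-style cipher with numeric key [5,7]: position i shifts by key[i mod 2].
Undoing it on wpikql: w−5=r, p−7=i, i−5=d, k−7=d, q−5=l, l−7=e.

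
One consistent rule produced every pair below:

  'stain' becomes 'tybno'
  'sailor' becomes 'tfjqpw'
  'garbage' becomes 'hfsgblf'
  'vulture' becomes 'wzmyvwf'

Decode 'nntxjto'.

mission

Shifts by position in stain: pos 0: s→t (+1), pos 1: t→y (+5), pos 2: a→b (+1), pos 3: i→n (+5) — repeating every 2. The shifts repeat in a cycle of length 2: positions 0,1,… shift by +1, +5, then the pattern repeats.
Undoing it on nntxjto: n−1=m, n−5=i, t−1=s, x−5=s, j−1=i, t−5=o, o−1=n.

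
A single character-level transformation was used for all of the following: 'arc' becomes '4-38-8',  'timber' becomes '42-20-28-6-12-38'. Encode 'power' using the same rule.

a(#1)→4 and r(#18)→38: differences scale by 2, so n = 2·pos + 2. With a=1..z=26, the number is 2·pos + 2.
On power: p=16→34, o=15→32, w=23→48, e=5→12, r=18→38.

34-32-48-12-38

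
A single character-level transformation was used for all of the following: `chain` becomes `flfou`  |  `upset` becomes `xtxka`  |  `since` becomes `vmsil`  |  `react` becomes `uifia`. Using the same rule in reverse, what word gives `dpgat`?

In chain: c→f is +3, h→l is +4, a→f is +5, i→o is +6 — the shift increases by 1 each position. Letter i (0-indexed) is shifted by i+3, so successive shifts are 3, 4, 5, ….
Undoing it on dpgat: d−3=a, p−4=l, g−5=b, a−6=u, t−7=m.

album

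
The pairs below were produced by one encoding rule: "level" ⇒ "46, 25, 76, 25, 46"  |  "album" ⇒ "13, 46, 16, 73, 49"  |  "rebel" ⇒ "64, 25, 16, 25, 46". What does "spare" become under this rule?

l(#12)→46 and e(#5)→25: differences scale by 3, so n = 3·pos + 10. The formula is n = 3×(alphabet index, a=1) + 10.
For spare: s=19→67, p=16→58, a=1→13, r=18→64, e=5→25.

67, 58, 13, 64, 25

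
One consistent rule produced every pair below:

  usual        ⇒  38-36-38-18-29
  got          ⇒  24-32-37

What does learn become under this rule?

29-22-18-35-31

u is letter #21 and maps to 38: an offset of 17. Each letter is replaced by its alphabet position (a=1..z=26) + 17.
On learn: l=12→29, e=5→22, a=1→18, r=18→35, n=14→31.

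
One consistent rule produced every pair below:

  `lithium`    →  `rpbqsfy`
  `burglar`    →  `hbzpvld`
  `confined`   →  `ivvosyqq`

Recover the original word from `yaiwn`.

stand

In lithium: l→r is +6, i→p is +7, t→b is +8, h→q is +9 — the shift increases by 1 each position. Each letter shifts forward by (position + 6), i.e. 6, 7, 8, … — the shift grows by one for each successive letter.
Undoing it on yaiwn: y−6=s, a−7=t, i−8=a, w−9=n, n−10=d.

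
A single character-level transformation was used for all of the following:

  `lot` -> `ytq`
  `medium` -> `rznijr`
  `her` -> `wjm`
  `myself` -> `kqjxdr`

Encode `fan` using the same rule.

sfk

Two steps: reverse the string, then apply a Caesar shift of +5.
On fan: reverse → naf; then shift: n+5=s, a+5=f, f+5=k.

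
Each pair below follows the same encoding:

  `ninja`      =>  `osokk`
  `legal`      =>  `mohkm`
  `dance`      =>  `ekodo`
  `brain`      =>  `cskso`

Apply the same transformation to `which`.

The shift depends on letter class: consonant n→o is +1, but vowel i→s is +10. The rule splits by letter class: vowels +10, consonants +1.
For which: w(cons)+1=x, h(cons)+1=i, i(vowel)+10=s, c(cons)+1=d, h(cons)+1=i.

xisdi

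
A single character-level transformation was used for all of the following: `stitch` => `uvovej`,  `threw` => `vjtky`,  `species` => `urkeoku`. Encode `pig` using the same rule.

roi

Two shifts are in play — +6 for a/e/i/o/u, +2 for every other letter.
Applying it to pig: p(cons)+2=r, i(vowel)+6=o, g(cons)+2=i.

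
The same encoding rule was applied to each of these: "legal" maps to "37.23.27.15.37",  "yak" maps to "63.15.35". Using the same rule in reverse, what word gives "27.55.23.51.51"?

guess

l(#12)→37 and e(#5)→23: differences scale by 2, so n = 2·pos + 13. Each letter becomes 2×(its alphabet position, a=1..z=26) + 13.
Reversing it on 27.55.23.51.51: 27→(27−13)÷2=7=g, 55→(55−13)÷2=21=u, 23→(23−13)÷2=5=e, 51→(51−13)÷2=19=s, 51→(51−13)÷2=19=s.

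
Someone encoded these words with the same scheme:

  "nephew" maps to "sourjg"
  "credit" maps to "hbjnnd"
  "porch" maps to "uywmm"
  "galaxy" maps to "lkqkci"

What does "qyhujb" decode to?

locker

Shifts by position in nephew: pos 0: n→s (+5), pos 1: e→o (+10), pos 2: p→u (+5), pos 3: h→r (+10) — repeating every 2. It's a Vigenère-style cipher with numeric key [5,10]: position i shifts by key[i mod 2].
Decoding qyhujb: q−5=l, y−10=o, h−5=c, u−10=k, j−5=e, b−10=r.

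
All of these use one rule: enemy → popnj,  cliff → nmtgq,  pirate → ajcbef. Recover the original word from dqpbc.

Shifts by position in enemy: pos 0: e→p (+11), pos 1: n→o (+1), pos 2: e→p (+11), pos 3: m→n (+1) — repeating every 2. The shifts repeat in a cycle of length 2: positions 0,1,… shift by +11, +1, then the pattern repeats.
Reversing it on dqpbc: d−11=s, q−1=p, p−11=e, b−1=a, c−11=r.

spear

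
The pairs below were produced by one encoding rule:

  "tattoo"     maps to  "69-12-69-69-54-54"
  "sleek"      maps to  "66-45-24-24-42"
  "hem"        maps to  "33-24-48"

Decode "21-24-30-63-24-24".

degree

t(#20)→69 and a(#1)→12: differences scale by 3, so n = 3·pos + 9. The formula is n = 3×(alphabet index, a=1) + 9.
Undoing it on 21-24-30-63-24-24: 21→(21−9)÷3=4=d, 24→(24−9)÷3=5=e, 30→(30−9)÷3=7=g, 63→(63−9)÷3=18=r, 24→(24−9)÷3=5=e, 24→(24−9)÷3=5=e.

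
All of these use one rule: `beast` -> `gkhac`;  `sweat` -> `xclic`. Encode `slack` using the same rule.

In beast: b→g is +5, e→k is +6, a→h is +7, s→a is +8 — the shift increases by 1 each position. The shift increases by 1 at each position, starting from +5: 5, 6, 7, ….
For slack: s+5=x, l+6=r, a+7=h, c+8=k, k+9=t.

xrhkt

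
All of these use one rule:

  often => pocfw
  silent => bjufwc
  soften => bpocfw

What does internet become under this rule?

jwcfawfc

Two shifts are in play — +1 for a/e/i/o/u, +9 for every other letter.
Applying it to internet: i(vowel)+1=j, n(cons)+9=w, t(cons)+9=c, e(vowel)+1=f, r(cons)+9=a, n(cons)+9=w, e(vowel)+1=f, t(cons)+9=c.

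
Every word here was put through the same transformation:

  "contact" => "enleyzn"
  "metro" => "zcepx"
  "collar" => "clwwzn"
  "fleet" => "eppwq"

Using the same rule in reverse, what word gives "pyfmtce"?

tribune

The output letters match the input read backwards, each shifted +11: contact reversed is tcatnoc. Read the word backwards and shift each letter +11.
Decoding pyfmtce: shift back: p−11=e, y−11=n, f−11=u, m−11=b, t−11=i, c−11=r, e−11=t → enubirt; then reverse → tribune.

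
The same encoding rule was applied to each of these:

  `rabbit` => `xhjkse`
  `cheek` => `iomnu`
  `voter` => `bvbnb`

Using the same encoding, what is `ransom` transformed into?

In rabbit: r→x is +6, a→h is +7, b→j is +8, b→k is +9 — the shift increases by 1 each position. Letter i (0-indexed) is shifted by i+6, so successive shifts are 6, 7, 8, ….
Applying it to ransom: r+6=x, a+7=h, n+8=v, s+9=b, o+10=y, m+11=x.

xhvbyx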